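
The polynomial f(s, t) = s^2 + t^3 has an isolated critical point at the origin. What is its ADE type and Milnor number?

The Hessian of f at 0 is [[2, 0], [0, 0]] with rank 1, so corank 1. A Groebner basis of the Jacobian ideal J(f) in C{s,t} is {t^2, s}; counting standard monomials gives mu = 2. Corank 1: A-series; mu = 2 gives A_2.

Type A_2, Milnor number mu = 2.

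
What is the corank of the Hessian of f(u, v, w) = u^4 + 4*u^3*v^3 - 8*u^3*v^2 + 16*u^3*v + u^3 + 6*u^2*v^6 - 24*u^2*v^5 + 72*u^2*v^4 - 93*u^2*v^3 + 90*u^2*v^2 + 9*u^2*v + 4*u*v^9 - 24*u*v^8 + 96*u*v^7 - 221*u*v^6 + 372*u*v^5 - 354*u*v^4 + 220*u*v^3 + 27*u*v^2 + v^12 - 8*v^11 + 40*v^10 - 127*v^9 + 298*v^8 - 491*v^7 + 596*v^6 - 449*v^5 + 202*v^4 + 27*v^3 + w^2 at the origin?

Hessian at 0 has rank 1.

2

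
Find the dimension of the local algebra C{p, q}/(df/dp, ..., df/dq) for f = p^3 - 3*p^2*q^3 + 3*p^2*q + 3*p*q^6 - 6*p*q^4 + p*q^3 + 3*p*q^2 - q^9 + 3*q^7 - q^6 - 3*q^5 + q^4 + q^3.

7

The Hessian of f at 0 has rank 0. Corank 2; j^3 = (p + q)^3 is a perfect cube, so E-series; the 4-jet and mu = 7 give E_7.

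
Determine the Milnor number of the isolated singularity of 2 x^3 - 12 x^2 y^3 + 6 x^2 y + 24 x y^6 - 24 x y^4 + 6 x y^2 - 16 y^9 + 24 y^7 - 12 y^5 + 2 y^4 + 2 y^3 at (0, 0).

The Hessian of f at 0 has rank 0. Corank 2; j^3 = 2*(x + y)^3 is a perfect cube, so E-series; the 4-jet and mu = 6 give E_6.

6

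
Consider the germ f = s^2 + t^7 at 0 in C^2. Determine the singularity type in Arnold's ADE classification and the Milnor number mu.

Type A6, Milnor number mu = 6.

The Hessian of f at 0 is [[2, 0], [0, 0]] with rank 1, so corank 1. A Groebner basis of the Jacobian ideal J(f) in C{s,t} is {t^6, s}; counting standard monomials gives mu = 6. Corank 1: A-series; mu = 6 gives A_6.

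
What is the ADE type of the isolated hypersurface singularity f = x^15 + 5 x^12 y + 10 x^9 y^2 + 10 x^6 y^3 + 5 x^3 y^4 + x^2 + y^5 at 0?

A4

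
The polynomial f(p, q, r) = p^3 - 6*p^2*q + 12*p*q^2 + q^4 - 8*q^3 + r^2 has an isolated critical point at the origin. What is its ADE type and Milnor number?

Type E_6, Milnor number mu = 6.

The Hessian of f at 0 has rank 1. Corank 2; j^3 = (p - 2*q)^3 is a perfect cube, so E-series; the 4-jet and mu = 6 give E_6.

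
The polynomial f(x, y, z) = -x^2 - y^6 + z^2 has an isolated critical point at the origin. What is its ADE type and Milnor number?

The Hessian of f at 0 has rank 2. Corank 1: A-series; mu = 5 gives A_5.

Type A_5, Milnor number mu = 5.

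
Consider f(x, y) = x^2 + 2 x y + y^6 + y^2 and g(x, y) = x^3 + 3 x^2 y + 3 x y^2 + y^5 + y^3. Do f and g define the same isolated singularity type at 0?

No.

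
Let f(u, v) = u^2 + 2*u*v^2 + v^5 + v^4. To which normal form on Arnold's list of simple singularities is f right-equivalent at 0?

A_{4}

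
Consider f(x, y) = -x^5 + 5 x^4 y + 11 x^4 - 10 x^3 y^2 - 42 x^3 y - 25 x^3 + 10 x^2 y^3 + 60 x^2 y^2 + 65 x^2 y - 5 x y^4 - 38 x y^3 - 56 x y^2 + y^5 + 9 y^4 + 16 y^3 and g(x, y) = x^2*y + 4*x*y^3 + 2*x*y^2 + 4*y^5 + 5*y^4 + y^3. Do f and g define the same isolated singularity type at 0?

Yes.

The Hessian of f at 0 has rank 0. Corank 2; j^3 = -(x - y)*(5*x - 4*y)^2 has shape L^2 M (L != M), so D-series; mu = 5 gives D_5. The Hessian of g at 0 has rank 0. Corank 2; j^3 = y*(x + y)^2 has shape L^2 M (L != M), so D-series; mu = 5 gives D_5. Both have type D_5, hence right-equivalent.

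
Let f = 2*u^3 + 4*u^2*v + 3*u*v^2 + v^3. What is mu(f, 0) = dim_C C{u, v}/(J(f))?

The Hessian of f at 0 has rank 0. Corank 2; j^3 = (u + v)*(2*u^2 + 2*u*v + v^2) splits into three distinct lines over C (the quadratic factor has nonzero discriminant), so D_4.

4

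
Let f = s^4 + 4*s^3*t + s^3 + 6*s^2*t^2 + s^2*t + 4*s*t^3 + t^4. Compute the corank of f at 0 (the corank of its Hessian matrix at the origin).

Hessian at 0 has rank 0.

2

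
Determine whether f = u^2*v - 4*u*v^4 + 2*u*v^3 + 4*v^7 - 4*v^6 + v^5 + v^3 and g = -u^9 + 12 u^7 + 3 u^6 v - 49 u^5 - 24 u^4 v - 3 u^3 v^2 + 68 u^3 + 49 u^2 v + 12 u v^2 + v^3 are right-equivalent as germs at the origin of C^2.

The Hessian of f at 0 is [[0, 0], [0, 0]] with rank 0, so corank 2. A Groebner basis of the Jacobian ideal J(f) in C{u,v} is {v^3, u^2 + 3*v^2, u*v}; counting standard monomials gives mu = 4. Corank 2; j^3 = v*(u^2 + v^2) splits into three distinct lines over C (the quadratic factor has nonzero discriminant), so D_4. The Hessian of g at 0 is [[0, 0], [0, 0]] with rank 0, so corank 2. A Groebner basis of the Jacobian ideal J(g) in C{u,v} is {v^3, u^2 - 3*v^2/47, u*v + 12*v^2/47}; counting standard monomials gives mu = 4. Corank 2; j^3 = (4*u + v)*(17*u^2 + 8*u*v + v^2) splits into three distinct lines over C (the quadratic factor has nonzero discriminant), so D_4. Both have type D_4, hence right-equivalent.

Yes.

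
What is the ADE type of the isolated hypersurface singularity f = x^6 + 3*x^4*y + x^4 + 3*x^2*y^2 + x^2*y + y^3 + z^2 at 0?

D_4

The Hessian of f at 0 is [[0, 0, 0], [0, 0, 0], [0, 0, 2]] with rank 1, so corank 2. A Groebner basis of the Jacobian ideal J(f) in C{x,y,z} is {y^3, x^2 + 3*y^2, x*y, z}; counting standard monomials gives mu = 4. Corank 2; j^3 = y*(x^2 + y^2) splits into three distinct lines over C (the quadratic factor has nonzero discriminant), so D_4.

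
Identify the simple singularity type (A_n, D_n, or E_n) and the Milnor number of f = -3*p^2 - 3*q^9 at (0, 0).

The Hessian of f at 0 is [[-6, 0], [0, 0]] with rank 1, so corank 1. A Groebner basis of the Jacobian ideal J(f) in C{p,q} is {q^8, p}; counting standard monomials gives mu = 8. Corank 1: A-series; mu = 8 gives A_8.

Type A8, Milnor number mu = 8.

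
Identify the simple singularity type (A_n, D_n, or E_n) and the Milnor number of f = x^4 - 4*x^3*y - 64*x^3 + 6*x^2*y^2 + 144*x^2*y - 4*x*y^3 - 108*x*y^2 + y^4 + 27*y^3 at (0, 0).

Type E_{6}, Milnor number mu = 6.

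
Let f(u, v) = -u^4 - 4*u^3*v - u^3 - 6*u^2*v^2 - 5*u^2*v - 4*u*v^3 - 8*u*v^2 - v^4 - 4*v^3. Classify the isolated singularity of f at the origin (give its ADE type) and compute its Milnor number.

Type D_5, Milnor number mu = 5.

The Hessian of f at 0 is [[0, 0], [0, 0]] with rank 0, so corank 2. A Groebner basis of the Jacobian ideal J(f) in C{u,v} is {u*v^2 + u*v/2 + v^2, -u*v/4 + v^3 - v^2/2, u^2 + 3*u*v + 2*v^2}; counting standard monomials gives mu = 5. Corank 2; j^3 = -(u + v)*(u + 2*v)^2 has shape L^2 M (L != M), so D-series; mu = 5 gives D_5.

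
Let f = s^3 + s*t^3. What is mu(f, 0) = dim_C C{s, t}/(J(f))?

7

The Hessian of f at 0 is [[0, 0], [0, 0]] with rank 0, so corank 2. A Groebner basis of the Jacobian ideal J(f) in C{s,t} is {s^3, s*t^2, 3*s^2 + t^3}; counting standard monomials gives mu = 7. Corank 2; j^3 = s^3 is a perfect cube, so E-series; the 4-jet and mu = 7 give E_7.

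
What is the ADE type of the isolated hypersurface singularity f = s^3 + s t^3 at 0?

E_7

The Hessian of f at 0 is [[0, 0], [0, 0]] with rank 0, so corank 2. A Groebner basis of the Jacobian ideal J(f) in C{s,t} is {s^3, s*t^2, 3*s^2 + t^3}; counting standard monomials gives mu = 7. Corank 2; j^3 = s^3 is a perfect cube, so E-series; the 4-jet and mu = 7 give E_7.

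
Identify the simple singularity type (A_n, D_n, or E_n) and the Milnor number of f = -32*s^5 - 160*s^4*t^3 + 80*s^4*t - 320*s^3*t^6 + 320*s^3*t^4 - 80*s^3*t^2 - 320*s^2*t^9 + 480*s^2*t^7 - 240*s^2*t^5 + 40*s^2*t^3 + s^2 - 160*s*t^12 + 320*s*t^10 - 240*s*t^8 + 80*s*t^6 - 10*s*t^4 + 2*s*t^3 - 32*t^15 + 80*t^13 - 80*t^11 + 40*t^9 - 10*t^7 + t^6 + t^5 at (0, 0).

The Hessian of f at 0 is [[2, 0], [0, 0]] with rank 1, so corank 1. A Groebner basis of the Jacobian ideal J(f) in C{s,t} is {s + t^3, s^2, s*t}; counting standard monomials gives mu = 4. Corank 1: A-series; mu = 4 gives A_4.

Type A_4, Milnor number mu = 4.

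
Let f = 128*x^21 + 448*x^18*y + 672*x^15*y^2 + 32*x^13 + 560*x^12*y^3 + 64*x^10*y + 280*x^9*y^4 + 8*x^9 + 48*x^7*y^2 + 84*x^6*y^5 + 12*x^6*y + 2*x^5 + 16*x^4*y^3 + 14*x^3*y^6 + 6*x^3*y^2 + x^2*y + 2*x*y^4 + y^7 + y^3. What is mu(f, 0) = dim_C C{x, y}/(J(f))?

4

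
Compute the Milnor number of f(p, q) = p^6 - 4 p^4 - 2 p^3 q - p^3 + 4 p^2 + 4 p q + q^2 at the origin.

The Hessian of f at 0 is [[8, 4], [4, 2]] with rank 1, so corank 1. A Groebner basis of the Jacobian ideal J(f) in C{p,q} is {q^2, p + q/2}; counting standard monomials gives mu = 2. Corank 1: A-series; mu = 2 gives A_2.

2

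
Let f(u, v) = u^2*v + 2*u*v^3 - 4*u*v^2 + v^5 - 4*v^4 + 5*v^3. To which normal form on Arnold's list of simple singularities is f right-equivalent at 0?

The Hessian of f at 0 has rank 0. Corank 2; j^3 = v*(u^2 - 4*u*v + 5*v^2) splits into three distinct lines over C (the quadratic factor has nonzero discriminant), so D_4.

D_{4}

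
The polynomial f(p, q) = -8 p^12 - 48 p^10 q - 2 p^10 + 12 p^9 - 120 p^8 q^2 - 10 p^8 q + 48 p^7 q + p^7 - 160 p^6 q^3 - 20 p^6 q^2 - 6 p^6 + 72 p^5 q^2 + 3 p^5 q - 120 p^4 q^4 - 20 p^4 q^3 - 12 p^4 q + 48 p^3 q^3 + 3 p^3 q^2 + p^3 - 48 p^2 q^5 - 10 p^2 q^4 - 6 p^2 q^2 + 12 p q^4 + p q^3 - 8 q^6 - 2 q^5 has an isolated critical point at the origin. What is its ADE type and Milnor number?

Type E_{7}, Milnor number mu = 7.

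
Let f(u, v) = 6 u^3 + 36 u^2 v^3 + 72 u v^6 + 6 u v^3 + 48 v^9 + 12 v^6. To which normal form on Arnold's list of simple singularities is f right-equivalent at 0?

E_7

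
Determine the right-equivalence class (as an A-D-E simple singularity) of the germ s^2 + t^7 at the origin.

A_{6}

The Hessian of f at 0 is [[2, 0], [0, 0]] with rank 1, so corank 1. A Groebner basis of the Jacobian ideal J(f) in C{s,t} is {t^6, s}; counting standard monomials gives mu = 6. Corank 1: A-series; mu = 6 gives A_6.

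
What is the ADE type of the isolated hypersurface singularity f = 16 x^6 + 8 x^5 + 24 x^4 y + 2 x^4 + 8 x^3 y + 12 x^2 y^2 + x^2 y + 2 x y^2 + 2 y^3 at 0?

D4

The Hessian of f at 0 is [[0, 0], [0, 0]] with rank 0, so corank 2. A Groebner basis of the Jacobian ideal J(f) in C{x,y} is {y^3, x^2 + 2*y^2, x*y + y^2}; counting standard monomials gives mu = 4. Corank 2; j^3 = y*(x^2 + 2*x*y + 2*y^2) splits into three distinct lines over C (the quadratic factor has nonzero discriminant), so D_4.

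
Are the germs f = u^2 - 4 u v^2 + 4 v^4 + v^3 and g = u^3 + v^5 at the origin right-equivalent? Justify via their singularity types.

The Hessian of f at 0 is [[2, 0], [0, 0]] with rank 1, so corank 1. A Groebner basis of the Jacobian ideal J(f) in C{u,v} is {v^2, u}; counting standard monomials gives mu = 2. Corank 1: A-series; mu = 2 gives A_2. The Hessian of g at 0 is [[0, 0], [0, 0]] with rank 0, so corank 2. A Groebner basis of the Jacobian ideal J(g) in C{u,v} is {v^4, u^2}; counting standard monomials gives mu = 8. Corank 2; j^3 = u^3 is a perfect cube, so E-series; the 5-jet and mu = 8 give E_8. f is A_2 but g is E_8, hence not right-equivalent.

No.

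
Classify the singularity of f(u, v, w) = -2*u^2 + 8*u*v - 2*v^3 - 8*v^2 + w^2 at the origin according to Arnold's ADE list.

A_2

The Hessian of f at 0 has rank 2. Corank 1: A-series; mu = 2 gives A_2.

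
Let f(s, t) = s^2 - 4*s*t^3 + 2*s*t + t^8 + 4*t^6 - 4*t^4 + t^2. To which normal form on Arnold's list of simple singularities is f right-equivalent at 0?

The Hessian of f at 0 is [[2, 2], [2, 2]] with rank 1, so corank 1. A Groebner basis of the Jacobian ideal J(f) in C{s,t} is {s^3 - 3*s*t^2 - s - t, s^2*t + 2*s*t^2 + s/2 + t/2, -s/2 + t^3 - t/2}; counting standard monomials gives mu = 7. Corank 1: A-series; mu = 7 gives A_7.

A7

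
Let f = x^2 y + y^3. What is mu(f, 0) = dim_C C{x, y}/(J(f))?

The Hessian of f at 0 has rank 0. Corank 2; j^3 = y*(x^2 + y^2) splits into three distinct lines over C (the quadratic factor has nonzero discriminant), so D_4.

4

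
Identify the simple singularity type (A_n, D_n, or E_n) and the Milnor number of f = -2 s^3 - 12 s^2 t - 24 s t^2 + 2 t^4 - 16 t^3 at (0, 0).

Type E_{6}, Milnor number mu = 6.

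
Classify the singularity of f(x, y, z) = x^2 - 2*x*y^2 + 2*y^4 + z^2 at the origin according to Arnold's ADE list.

The Hessian of f at 0 is [[2, 0, 0], [0, 0, 0], [0, 0, 2]] with rank 2, so corank 1. A Groebner basis of the Jacobian ideal J(f) in C{x,y,z} is {x^2, x*y, -x + y^2, z}; counting standard monomials gives mu = 3. Corank 1: A-series; mu = 3 gives A_3.

A_{3}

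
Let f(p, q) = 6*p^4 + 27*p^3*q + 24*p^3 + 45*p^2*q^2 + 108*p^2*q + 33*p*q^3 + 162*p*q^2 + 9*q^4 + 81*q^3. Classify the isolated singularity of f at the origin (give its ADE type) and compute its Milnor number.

Type E_{7}, Milnor number mu = 7.

The Hessian of f at 0 has rank 0. Corank 2; j^3 = 3*(2*p + 3*q)^3 is a perfect cube, so E-series; the 4-jet and mu = 7 give E_7.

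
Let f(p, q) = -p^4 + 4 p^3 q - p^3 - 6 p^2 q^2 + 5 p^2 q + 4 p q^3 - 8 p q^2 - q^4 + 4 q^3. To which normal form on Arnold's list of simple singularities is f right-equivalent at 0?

D5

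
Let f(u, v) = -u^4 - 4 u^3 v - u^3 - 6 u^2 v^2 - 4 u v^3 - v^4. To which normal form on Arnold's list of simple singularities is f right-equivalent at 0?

E6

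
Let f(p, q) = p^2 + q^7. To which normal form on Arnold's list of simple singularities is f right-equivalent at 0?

A6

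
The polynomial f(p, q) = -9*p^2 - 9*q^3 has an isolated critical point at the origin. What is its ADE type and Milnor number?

Type A_2, Milnor number mu = 2.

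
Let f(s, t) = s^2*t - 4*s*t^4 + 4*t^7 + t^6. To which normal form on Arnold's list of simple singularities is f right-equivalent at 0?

D7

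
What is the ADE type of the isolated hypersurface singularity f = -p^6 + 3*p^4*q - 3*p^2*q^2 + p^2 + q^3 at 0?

A_2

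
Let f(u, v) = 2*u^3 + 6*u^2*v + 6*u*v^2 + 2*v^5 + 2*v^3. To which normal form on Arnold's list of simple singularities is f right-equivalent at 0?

E_{8}

The Hessian of f at 0 has rank 0. Corank 2; j^3 = 2*(u + v)^3 is a perfect cube, so E-series; the 5-jet and mu = 8 give E_8.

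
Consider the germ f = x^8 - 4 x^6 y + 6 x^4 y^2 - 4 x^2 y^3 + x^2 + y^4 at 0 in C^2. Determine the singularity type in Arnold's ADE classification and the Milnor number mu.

The Hessian of f at 0 has rank 1. Corank 1: A-series; mu = 3 gives A_3.

Type A_{3}, Milnor number mu = 3.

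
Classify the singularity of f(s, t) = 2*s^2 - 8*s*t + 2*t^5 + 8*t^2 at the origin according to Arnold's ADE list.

A_4

The Hessian of f at 0 has rank 1. Corank 1: A-series; mu = 4 gives A_4.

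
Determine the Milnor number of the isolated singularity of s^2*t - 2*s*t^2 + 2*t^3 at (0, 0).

4

The Hessian of f at 0 has rank 0. Corank 2; j^3 = t*(s^2 - 2*s*t + 2*t^2) splits into three distinct lines over C (the quadratic factor has nonzero discriminant), so D_4.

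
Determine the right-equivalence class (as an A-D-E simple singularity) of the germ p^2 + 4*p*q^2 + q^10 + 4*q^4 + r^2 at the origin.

The Hessian of f at 0 has rank 2. Corank 1: A-series; mu = 9 gives A_9.

A9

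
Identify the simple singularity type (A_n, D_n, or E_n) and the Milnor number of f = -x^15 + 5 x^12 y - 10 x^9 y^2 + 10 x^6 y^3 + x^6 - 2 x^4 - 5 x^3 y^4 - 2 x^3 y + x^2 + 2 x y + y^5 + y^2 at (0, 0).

The Hessian of f at 0 is [[2, 2], [2, 2]] with rank 1, so corank 1. A Groebner basis of the Jacobian ideal J(f) in C{x,y} is {x + y^3 + y, x^2 - y^2, x*y + y^2}; counting standard monomials gives mu = 4. Corank 1: A-series; mu = 4 gives A_4.

Type A_{4}, Milnor number mu = 4.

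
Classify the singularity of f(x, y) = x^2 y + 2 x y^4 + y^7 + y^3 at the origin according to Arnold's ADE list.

D_{4}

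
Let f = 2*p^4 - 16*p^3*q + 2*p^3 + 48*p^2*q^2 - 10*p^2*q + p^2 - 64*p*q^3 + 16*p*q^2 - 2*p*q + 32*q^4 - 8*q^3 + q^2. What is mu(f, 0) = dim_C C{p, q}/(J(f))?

3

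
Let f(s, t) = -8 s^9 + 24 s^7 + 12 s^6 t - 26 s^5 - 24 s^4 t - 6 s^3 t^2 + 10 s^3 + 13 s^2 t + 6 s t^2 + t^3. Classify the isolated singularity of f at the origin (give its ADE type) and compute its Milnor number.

The Hessian of f at 0 is [[0, 0], [0, 0]] with rank 0, so corank 2. A Groebner basis of the Jacobian ideal J(f) in C{s,t} is {t^3, s^2 - 3*t^2/11, s*t + 6*t^2/11}; counting standard monomials gives mu = 4. Corank 2; j^3 = (2*s + t)*(5*s^2 + 4*s*t + t^2) splits into three distinct lines over C (the quadratic factor has nonzero discriminant), so D_4.

Type D_{4}, Milnor number mu = 4.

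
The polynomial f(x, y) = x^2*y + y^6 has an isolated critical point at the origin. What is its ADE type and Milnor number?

Type D_{7}, Milnor number mu = 7.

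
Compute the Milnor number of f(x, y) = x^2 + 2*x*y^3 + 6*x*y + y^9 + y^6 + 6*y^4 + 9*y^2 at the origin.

The Hessian of f at 0 has rank 1. Corank 1: A-series; mu = 8 gives A_8.

8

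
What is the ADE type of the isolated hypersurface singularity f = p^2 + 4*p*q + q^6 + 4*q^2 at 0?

A5

The Hessian of f at 0 has rank 1. Corank 1: A-series; mu = 5 gives A_5.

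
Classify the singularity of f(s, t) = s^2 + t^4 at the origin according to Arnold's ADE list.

A_3

The Hessian of f at 0 has rank 1. Corank 1: A-series; mu = 3 gives A_3.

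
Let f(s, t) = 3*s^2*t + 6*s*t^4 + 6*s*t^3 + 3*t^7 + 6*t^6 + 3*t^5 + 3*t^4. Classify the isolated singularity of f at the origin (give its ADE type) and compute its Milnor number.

Type D_5, Milnor number mu = 5.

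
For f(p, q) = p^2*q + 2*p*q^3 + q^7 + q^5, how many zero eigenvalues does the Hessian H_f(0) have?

2

Hessian at 0 has rank 0.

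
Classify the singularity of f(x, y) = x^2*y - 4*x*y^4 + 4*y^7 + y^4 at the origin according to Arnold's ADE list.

The Hessian of f at 0 is [[0, 0], [0, 0]] with rank 0, so corank 2. A Groebner basis of the Jacobian ideal J(f) in C{x,y} is {x^3, x^2/4 + y^3, x*y}; counting standard monomials gives mu = 5. Corank 2; j^3 = x^2*y has shape L^2 M (L != M), so D-series; mu = 5 gives D_5.

D_{5}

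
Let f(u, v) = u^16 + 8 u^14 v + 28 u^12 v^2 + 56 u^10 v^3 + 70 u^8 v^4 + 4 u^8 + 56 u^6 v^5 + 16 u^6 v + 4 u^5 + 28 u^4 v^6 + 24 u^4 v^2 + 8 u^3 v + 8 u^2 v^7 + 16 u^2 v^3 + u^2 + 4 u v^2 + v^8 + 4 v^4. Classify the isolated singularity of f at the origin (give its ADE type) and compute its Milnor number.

Type A7, Milnor number mu = 7.

The Hessian of f at 0 has rank 1. Corank 1: A-series; mu = 7 gives A_7.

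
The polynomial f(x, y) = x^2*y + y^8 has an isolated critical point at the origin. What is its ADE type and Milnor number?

The Hessian of f at 0 is [[0, 0], [0, 0]] with rank 0, so corank 2. A Groebner basis of the Jacobian ideal J(f) in C{x,y} is {x^2/8 + y^7, x^3, x*y}; counting standard monomials gives mu = 9. Corank 2; j^3 = x^2*y has shape L^2 M (L != M), so D-series; mu = 9 gives D_9.

Type D_9, Milnor number mu = 9.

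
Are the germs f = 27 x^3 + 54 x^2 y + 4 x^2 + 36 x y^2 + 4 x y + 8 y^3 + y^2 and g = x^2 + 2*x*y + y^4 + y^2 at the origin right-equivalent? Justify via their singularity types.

No.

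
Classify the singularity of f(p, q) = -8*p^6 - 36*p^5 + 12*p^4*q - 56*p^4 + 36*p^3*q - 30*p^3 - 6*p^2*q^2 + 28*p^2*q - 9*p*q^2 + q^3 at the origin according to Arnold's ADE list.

The Hessian of f at 0 is [[0, 0], [0, 0]] with rank 0, so corank 2. A Groebner basis of the Jacobian ideal J(f) in C{p,q} is {q^3, p^2 - 3*q^2/26, p*q - 9*q^2/26}; counting standard monomials gives mu = 4. Corank 2; j^3 = -(3*p - q)*(10*p^2 - 6*p*q + q^2) splits into three distinct lines over C (the quadratic factor has nonzero discriminant), so D_4.

D4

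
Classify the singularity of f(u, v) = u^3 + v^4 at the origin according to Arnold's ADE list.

The Hessian of f at 0 has rank 0. Corank 2; j^3 = u^3 is a perfect cube, so E-series; the 4-jet and mu = 6 give E_6.

E_{6}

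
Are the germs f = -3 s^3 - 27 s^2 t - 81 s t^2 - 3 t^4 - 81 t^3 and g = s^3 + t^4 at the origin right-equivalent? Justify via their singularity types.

Yes.

The Hessian of f at 0 is [[0, 0], [0, 0]] with rank 0, so corank 2. A Groebner basis of the Jacobian ideal J(f) in C{s,t} is {t^3, s^2 + 6*s*t + 9*t^2}; counting standard monomials gives mu = 6. Corank 2; j^3 = -3*(s + 3*t)^3 is a perfect cube, so E-series; the 4-jet and mu = 6 give E_6. The Hessian of g at 0 is [[0, 0], [0, 0]] with rank 0, so corank 2. A Groebner basis of the Jacobian ideal J(g) in C{s,t} is {t^3, s^2}; counting standard monomials gives mu = 6. Corank 2; j^3 = s^3 is a perfect cube, so E-series; the 4-jet and mu = 6 give E_6. Both have type E_6, hence right-equivalent.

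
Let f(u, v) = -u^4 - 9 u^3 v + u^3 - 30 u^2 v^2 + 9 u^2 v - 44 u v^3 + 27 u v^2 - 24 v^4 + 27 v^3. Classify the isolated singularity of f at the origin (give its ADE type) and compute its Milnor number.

The Hessian of f at 0 has rank 0. Corank 2; j^3 = (u + 3*v)^3 is a perfect cube, so E-series; the 4-jet and mu = 7 give E_7.

Type E7, Milnor number mu = 7.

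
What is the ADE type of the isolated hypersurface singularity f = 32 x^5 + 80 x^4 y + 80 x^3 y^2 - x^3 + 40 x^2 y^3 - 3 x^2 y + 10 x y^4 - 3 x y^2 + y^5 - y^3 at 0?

The Hessian of f at 0 has rank 0. Corank 2; j^3 = -(x + y)^3 is a perfect cube, so E-series; the 5-jet and mu = 8 give E_8.

E_8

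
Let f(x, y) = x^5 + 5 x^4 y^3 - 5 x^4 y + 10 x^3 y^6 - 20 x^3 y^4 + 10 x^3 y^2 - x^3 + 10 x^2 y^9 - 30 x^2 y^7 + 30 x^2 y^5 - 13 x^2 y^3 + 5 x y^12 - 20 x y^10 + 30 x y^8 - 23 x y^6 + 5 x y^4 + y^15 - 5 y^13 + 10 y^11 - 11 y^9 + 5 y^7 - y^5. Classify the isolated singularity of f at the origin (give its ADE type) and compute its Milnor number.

Type E_{8}, Milnor number mu = 8.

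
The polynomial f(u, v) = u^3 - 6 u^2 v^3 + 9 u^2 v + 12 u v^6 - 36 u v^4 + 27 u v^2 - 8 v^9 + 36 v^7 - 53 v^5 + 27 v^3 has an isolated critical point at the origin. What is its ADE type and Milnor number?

The Hessian of f at 0 is [[0, 0], [0, 0]] with rank 0, so corank 2. A Groebner basis of the Jacobian ideal J(f) in C{u,v} is {-u^2/4 + u*v^3 - 3*u*v/2 - 9*v^2/4, v^4, u^3 - 27*u*v^2 - 54*v^3, u^2*v + 6*u*v^2 + 9*v^3}; counting standard monomials gives mu = 8. Corank 2; j^3 = (u + 3*v)^3 is a perfect cube, so E-series; the 5-jet and mu = 8 give E_8.

Type E_{8}, Milnor number mu = 8.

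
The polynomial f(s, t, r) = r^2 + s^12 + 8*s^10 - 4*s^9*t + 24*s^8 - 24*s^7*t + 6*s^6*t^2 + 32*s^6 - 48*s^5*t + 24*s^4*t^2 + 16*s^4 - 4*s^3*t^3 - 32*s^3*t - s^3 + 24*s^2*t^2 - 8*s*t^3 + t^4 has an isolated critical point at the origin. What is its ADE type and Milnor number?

The Hessian of f at 0 has rank 1. Corank 2; j^3 = -s^3 is a perfect cube, so E-series; the 4-jet and mu = 6 give E_6.

Type E6, Milnor number mu = 6.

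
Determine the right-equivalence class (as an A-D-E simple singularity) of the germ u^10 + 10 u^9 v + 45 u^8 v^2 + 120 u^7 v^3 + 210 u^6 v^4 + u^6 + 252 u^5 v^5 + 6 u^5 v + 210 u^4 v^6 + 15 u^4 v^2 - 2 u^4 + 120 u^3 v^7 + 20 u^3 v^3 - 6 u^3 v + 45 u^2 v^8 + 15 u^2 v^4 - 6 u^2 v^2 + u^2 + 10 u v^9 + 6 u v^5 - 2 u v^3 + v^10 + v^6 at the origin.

The Hessian of f at 0 is [[2, 0], [0, 0]] with rank 1, so corank 1. A Groebner basis of the Jacobian ideal J(f) in C{u,v} is {-4*u*v^2 + u + v^5 - v^3, u^2/2 + u*v^3 - u*v/2 + v^4/2, u^3, u^2*v + u*v^2 - u/3 + v^3/3}; counting standard monomials gives mu = 9. Corank 1: A-series; mu = 9 gives A_9.

A_{9}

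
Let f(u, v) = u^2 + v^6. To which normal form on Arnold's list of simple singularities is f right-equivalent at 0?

The Hessian of f at 0 has rank 1. Corank 1: A-series; mu = 5 gives A_5.

A5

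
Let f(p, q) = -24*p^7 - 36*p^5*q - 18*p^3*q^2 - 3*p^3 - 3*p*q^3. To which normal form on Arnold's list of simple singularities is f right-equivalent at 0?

The Hessian of f at 0 is [[0, 0], [0, 0]] with rank 0, so corank 2. A Groebner basis of the Jacobian ideal J(f) in C{p,q} is {p^3, p*q^2, 3*p^2 + q^3}; counting standard monomials gives mu = 7. Corank 2; j^3 = -3*p^3 is a perfect cube, so E-series; the 4-jet and mu = 7 give E_7.

E7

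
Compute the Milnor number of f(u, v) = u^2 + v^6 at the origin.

5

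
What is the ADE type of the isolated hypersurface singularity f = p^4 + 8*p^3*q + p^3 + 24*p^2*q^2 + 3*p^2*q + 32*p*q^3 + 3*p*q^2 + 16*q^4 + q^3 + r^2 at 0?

E_6

The Hessian of f at 0 has rank 1. Corank 2; j^3 = (p + q)^3 is a perfect cube, so E-series; the 4-jet and mu = 6 give E_6.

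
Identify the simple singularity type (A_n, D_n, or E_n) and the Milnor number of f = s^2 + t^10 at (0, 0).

The Hessian of f at 0 is [[2, 0], [0, 0]] with rank 1, so corank 1. A Groebner basis of the Jacobian ideal J(f) in C{s,t} is {t^9, s}; counting standard monomials gives mu = 9. Corank 1: A-series; mu = 9 gives A_9.

Type A_9, Milnor number mu = 9.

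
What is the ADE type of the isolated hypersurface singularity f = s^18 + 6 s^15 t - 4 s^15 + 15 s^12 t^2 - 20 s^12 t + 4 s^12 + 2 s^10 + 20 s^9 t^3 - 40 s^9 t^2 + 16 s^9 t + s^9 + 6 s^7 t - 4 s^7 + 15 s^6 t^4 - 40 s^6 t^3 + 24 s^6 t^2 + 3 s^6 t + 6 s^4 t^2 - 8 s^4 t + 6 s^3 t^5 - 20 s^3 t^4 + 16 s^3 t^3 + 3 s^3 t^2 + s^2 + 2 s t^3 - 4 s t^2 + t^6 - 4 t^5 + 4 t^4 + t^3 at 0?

A2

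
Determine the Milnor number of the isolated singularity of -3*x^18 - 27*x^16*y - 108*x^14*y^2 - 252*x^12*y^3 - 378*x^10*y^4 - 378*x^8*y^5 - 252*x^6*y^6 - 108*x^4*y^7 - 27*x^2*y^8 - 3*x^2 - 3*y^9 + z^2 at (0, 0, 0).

8

The Hessian of f at 0 is [[-6, 0, 0], [0, 0, 0], [0, 0, 2]] with rank 2, so corank 1. A Groebner basis of the Jacobian ideal J(f) in C{x,y,z} is {y^8, x, z}; counting standard monomials gives mu = 8. Corank 1: A-series; mu = 8 gives A_8.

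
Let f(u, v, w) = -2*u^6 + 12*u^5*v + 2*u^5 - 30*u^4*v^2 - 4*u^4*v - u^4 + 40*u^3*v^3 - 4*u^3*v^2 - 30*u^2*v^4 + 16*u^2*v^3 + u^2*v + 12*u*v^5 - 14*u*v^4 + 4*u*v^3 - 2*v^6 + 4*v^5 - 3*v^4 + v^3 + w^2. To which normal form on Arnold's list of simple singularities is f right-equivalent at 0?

The Hessian of f at 0 has rank 1. Corank 2; j^3 = v*(u^2 + v^2) splits into three distinct lines over C (the quadratic factor has nonzero discriminant), so D_4.

D_{4}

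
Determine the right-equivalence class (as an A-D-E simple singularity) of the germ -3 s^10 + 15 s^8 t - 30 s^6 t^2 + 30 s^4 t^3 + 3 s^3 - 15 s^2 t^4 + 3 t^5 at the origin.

The Hessian of f at 0 is [[0, 0], [0, 0]] with rank 0, so corank 2. A Groebner basis of the Jacobian ideal J(f) in C{s,t} is {t^4, s^2}; counting standard monomials gives mu = 8. Corank 2; j^3 = 3*s^3 is a perfect cube, so E-series; the 5-jet and mu = 8 give E_8.

E_8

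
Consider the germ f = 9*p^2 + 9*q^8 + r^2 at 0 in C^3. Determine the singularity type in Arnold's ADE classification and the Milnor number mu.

The Hessian of f at 0 has rank 2. Corank 1: A-series; mu = 7 gives A_7.

Type A7, Milnor number mu = 7.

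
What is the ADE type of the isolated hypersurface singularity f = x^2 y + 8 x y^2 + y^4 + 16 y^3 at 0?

D_{5}

The Hessian of f at 0 has rank 0. Corank 2; j^3 = y*(x + 4*y)^2 has shape L^2 M (L != M), so D-series; mu = 5 gives D_5.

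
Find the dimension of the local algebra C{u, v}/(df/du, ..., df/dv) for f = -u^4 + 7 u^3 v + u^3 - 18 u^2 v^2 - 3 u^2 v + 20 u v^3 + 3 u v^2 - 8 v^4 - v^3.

7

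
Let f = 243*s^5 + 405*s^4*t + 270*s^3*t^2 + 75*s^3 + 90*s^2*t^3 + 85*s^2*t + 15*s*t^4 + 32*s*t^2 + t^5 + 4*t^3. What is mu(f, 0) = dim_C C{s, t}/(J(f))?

The Hessian of f at 0 has rank 0. Corank 2; j^3 = (3*s + t)*(5*s + 2*t)^2 has shape L^2 M (L != M), so D-series; mu = 6 gives D_6.

6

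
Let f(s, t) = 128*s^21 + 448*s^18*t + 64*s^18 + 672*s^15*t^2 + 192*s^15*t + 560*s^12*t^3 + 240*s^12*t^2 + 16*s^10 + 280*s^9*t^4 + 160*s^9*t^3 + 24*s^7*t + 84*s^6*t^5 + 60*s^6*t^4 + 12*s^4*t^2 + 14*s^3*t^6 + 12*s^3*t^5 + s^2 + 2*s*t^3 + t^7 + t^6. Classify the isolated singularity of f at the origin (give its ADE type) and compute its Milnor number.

The Hessian of f at 0 is [[2, 0], [0, 0]] with rank 1, so corank 1. A Groebner basis of the Jacobian ideal J(f) in C{s,t} is {s + t^3, s^2}; counting standard monomials gives mu = 6. Corank 1: A-series; mu = 6 gives A_6.

Type A_6, Milnor number mu = 6.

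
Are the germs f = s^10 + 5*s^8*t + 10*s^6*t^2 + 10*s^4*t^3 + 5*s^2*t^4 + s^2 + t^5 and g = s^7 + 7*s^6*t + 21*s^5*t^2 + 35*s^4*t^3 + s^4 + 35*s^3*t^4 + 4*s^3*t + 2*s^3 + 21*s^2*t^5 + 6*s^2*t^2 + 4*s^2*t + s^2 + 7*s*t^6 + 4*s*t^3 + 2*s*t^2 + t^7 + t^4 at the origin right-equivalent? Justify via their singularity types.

No.

The Hessian of f at 0 is [[2, 0], [0, 0]] with rank 1, so corank 1. A Groebner basis of the Jacobian ideal J(f) in C{s,t} is {t^4, s}; counting standard monomials gives mu = 4. Corank 1: A-series; mu = 4 gives A_4. The Hessian of g at 0 is [[2, 0], [0, 0]] with rank 1, so corank 1. A Groebner basis of the Jacobian ideal J(g) in C{s,t} is {-14*s*t/3 - 5*s/3 + t^4 - 4*t^3/3 - 5*t^2/3, s*t^2 + 4*s*t/3 + s/3 + 2*t^3/3 + t^2/3, s^2 + 2*s*t + s + t^2}; counting standard monomials gives mu = 6. Corank 1: A-series; mu = 6 gives A_6. f is A_4 but g is A_6, hence not right-equivalent.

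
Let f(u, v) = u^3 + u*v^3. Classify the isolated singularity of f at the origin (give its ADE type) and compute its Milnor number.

The Hessian of f at 0 is [[0, 0], [0, 0]] with rank 0, so corank 2. A Groebner basis of the Jacobian ideal J(f) in C{u,v} is {u^3, u*v^2, 3*u^2 + v^3}; counting standard monomials gives mu = 7. Corank 2; j^3 = u^3 is a perfect cube, so E-series; the 4-jet and mu = 7 give E_7.

Type E_{7}, Milnor number mu = 7.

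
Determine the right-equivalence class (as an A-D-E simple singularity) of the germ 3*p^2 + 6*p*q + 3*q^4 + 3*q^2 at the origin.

A3

The Hessian of f at 0 has rank 1. Corank 1: A-series; mu = 3 gives A_3.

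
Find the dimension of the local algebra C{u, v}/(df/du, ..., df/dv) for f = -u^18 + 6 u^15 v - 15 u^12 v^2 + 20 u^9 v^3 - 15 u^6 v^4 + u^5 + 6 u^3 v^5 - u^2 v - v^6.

7

The Hessian of f at 0 is [[0, 0], [0, 0]] with rank 0, so corank 2. A Groebner basis of the Jacobian ideal J(f) in C{u,v} is {u^2/6 + v^5, u^3, u*v}; counting standard monomials gives mu = 7. Corank 2; j^3 = -u^2*v has shape L^2 M (L != M), so D-series; mu = 7 gives D_7.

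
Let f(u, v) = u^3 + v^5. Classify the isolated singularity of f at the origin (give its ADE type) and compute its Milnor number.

Type E8, Milnor number mu = 8.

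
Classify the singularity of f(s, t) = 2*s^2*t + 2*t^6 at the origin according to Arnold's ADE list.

D_7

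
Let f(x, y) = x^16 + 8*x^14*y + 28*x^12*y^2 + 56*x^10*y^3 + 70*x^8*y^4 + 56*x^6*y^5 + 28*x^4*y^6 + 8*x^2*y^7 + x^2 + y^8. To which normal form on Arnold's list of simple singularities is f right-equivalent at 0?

The Hessian of f at 0 is [[2, 0], [0, 0]] with rank 1, so corank 1. A Groebner basis of the Jacobian ideal J(f) in C{x,y} is {y^7, x}; counting standard monomials gives mu = 7. Corank 1: A-series; mu = 7 gives A_7.

A7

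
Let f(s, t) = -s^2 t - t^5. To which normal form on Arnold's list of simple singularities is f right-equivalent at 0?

D_{6}

The Hessian of f at 0 has rank 0. Corank 2; j^3 = -s^2*t has shape L^2 M (L != M), so D-series; mu = 6 gives D_6.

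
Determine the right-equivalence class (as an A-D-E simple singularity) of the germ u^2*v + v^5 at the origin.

D_{6}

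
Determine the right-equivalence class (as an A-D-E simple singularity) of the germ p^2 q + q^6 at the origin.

D7

The Hessian of f at 0 has rank 0. Corank 2; j^3 = p^2*q has shape L^2 M (L != M), so D-series; mu = 7 gives D_7.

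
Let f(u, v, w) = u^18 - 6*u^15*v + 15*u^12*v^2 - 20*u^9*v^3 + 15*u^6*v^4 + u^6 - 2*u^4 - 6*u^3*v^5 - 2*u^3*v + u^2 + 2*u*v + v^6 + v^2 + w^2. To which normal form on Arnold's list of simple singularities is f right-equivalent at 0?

The Hessian of f at 0 has rank 2. Corank 1: A-series; mu = 5 gives A_5.

A5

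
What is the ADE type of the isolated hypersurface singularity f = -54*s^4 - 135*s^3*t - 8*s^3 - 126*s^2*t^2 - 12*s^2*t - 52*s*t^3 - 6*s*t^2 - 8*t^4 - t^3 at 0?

E_{7}

The Hessian of f at 0 has rank 0. Corank 2; j^3 = -(2*s + t)^3 is a perfect cube, so E-series; the 4-jet and mu = 7 give E_7.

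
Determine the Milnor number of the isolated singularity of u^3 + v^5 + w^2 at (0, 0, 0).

8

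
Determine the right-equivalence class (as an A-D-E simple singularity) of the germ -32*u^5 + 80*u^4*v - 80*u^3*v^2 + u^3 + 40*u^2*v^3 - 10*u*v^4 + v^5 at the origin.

E_8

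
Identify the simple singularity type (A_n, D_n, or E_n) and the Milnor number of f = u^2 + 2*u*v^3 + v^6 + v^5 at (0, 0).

Type A_4, Milnor number mu = 4.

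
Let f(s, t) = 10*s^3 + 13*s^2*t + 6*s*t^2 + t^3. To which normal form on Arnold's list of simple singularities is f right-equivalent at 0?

The Hessian of f at 0 has rank 0. Corank 2; j^3 = (2*s + t)*(5*s^2 + 4*s*t + t^2) splits into three distinct lines over C (the quadratic factor has nonzero discriminant), so D_4.

D_{4}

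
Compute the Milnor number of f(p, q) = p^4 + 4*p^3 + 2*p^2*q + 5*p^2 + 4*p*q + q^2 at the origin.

1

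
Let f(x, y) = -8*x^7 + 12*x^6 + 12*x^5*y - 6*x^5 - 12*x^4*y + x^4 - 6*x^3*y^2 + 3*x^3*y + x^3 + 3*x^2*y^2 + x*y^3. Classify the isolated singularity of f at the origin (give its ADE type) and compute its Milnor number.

Type E_{7}, Milnor number mu = 7.

The Hessian of f at 0 has rank 0. Corank 2; j^3 = x^3 is a perfect cube, so E-series; the 4-jet and mu = 7 give E_7.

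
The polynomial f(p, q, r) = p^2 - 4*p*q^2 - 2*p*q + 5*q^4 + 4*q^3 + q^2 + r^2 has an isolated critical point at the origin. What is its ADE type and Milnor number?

Type A_{3}, Milnor number mu = 3.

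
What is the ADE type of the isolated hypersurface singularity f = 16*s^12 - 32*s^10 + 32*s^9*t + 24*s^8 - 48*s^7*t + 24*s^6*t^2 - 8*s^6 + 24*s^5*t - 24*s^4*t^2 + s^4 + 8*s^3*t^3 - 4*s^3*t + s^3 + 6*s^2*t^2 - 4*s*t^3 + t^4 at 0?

The Hessian of f at 0 is [[0, 0], [0, 0]] with rank 0, so corank 2. A Groebner basis of the Jacobian ideal J(f) in C{s,t} is {t^4, s*t^2 - t^3/3, s^2}; counting standard monomials gives mu = 6. Corank 2; j^3 = s^3 is a perfect cube, so E-series; the 4-jet and mu = 6 give E_6.

E_{6}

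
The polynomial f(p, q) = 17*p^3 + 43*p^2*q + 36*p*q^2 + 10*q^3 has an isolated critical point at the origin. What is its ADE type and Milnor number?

Type D_4, Milnor number mu = 4.

The Hessian of f at 0 has rank 0. Corank 2; j^3 = (p + q)*(17*p^2 + 26*p*q + 10*q^2) splits into three distinct lines over C (the quadratic factor has nonzero discriminant), so D_4.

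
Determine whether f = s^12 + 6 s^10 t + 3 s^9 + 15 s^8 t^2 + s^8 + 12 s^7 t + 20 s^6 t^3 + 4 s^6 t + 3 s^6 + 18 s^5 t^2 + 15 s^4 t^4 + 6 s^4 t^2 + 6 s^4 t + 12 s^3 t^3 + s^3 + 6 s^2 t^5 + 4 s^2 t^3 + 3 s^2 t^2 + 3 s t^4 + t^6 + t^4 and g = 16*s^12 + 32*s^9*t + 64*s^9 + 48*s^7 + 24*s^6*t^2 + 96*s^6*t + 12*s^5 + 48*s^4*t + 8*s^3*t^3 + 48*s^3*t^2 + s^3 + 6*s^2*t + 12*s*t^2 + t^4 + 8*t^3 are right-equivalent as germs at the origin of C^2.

Yes.

The Hessian of f at 0 has rank 0. Corank 2; j^3 = s^3 is a perfect cube, so E-series; the 4-jet and mu = 6 give E_6. The Hessian of g at 0 has rank 0. Corank 2; j^3 = (s + 2*t)^3 is a perfect cube, so E-series; the 4-jet and mu = 6 give E_6. Both have type E_6, hence right-equivalent.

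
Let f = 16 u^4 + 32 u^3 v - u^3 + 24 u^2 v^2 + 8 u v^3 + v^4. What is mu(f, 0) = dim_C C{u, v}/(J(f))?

6

The Hessian of f at 0 is [[0, 0], [0, 0]] with rank 0, so corank 2. A Groebner basis of the Jacobian ideal J(f) in C{u,v} is {v^4, u*v^2 + v^3/6, u^2}; counting standard monomials gives mu = 6. Corank 2; j^3 = -u^3 is a perfect cube, so E-series; the 4-jet and mu = 6 give E_6.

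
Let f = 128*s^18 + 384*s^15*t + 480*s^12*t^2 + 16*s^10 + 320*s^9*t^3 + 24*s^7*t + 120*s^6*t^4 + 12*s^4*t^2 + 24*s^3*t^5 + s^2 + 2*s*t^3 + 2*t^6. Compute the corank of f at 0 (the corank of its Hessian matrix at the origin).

1

Hessian at 0 has rank 1.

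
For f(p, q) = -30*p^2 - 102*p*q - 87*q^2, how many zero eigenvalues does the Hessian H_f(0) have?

0

The Hessian at 0 is [[-60, -102], [-102, -174]] of rank 2; hence corank 0.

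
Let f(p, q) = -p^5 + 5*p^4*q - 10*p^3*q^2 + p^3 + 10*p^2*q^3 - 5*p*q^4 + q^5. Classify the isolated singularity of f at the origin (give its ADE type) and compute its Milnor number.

The Hessian of f at 0 has rank 0. Corank 2; j^3 = p^3 is a perfect cube, so E-series; the 5-jet and mu = 8 give E_8.

Type E_8, Milnor number mu = 8.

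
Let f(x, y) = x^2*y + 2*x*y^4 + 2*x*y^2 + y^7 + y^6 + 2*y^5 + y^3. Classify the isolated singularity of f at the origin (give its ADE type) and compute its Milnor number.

Type D7, Milnor number mu = 7.

The Hessian of f at 0 has rank 0. Corank 2; j^3 = y*(x + y)^2 has shape L^2 M (L != M), so D-series; mu = 7 gives D_7.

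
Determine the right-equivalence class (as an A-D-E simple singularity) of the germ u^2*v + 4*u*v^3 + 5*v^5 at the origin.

D_{6}

The Hessian of f at 0 has rank 0. Corank 2; j^3 = u^2*v has shape L^2 M (L != M), so D-series; mu = 6 gives D_6.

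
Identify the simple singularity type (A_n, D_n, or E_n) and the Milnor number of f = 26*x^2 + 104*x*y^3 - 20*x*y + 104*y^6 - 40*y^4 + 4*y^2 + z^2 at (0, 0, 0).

The Hessian of f at 0 has rank 3. Corank 0: nondegenerate Morse point, so A_1.

Type A1, Milnor number mu = 1.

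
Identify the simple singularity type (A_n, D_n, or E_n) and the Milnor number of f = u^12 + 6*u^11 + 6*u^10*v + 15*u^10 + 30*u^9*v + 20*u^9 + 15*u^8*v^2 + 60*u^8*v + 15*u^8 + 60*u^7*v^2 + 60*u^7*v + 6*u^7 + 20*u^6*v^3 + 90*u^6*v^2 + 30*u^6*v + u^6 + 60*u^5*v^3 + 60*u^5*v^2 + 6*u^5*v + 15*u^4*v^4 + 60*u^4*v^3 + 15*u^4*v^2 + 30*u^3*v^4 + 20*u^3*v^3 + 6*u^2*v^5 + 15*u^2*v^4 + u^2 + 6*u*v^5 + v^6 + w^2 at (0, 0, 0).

The Hessian of f at 0 has rank 2. Corank 1: A-series; mu = 5 gives A_5.

Type A5, Milnor number mu = 5.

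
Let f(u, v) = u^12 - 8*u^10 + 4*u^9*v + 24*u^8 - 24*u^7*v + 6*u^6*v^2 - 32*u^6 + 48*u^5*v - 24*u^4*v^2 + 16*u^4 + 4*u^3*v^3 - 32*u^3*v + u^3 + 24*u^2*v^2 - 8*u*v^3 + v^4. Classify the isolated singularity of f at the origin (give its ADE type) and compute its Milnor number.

Type E_{6}, Milnor number mu = 6.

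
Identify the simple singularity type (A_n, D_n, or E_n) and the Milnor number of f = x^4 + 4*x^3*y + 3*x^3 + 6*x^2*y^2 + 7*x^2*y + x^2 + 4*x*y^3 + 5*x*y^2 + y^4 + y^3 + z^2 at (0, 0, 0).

Type A_{2}, Milnor number mu = 2.

The Hessian of f at 0 has rank 2. Corank 1: A-series; mu = 2 gives A_2.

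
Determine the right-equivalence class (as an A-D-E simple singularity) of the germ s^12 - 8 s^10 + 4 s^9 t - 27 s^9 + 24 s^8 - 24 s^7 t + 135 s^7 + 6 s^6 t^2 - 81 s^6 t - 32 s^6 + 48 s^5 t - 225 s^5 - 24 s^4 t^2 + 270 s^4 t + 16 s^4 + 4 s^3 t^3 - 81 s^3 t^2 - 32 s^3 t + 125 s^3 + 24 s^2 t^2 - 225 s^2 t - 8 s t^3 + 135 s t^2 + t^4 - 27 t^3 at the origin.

E_{6}

The Hessian of f at 0 is [[0, 0], [0, 0]] with rank 0, so corank 2. A Groebner basis of the Jacobian ideal J(f) in C{s,t} is {t^4, s*t^2 - 17*t^3/30, s^2 - 6*s*t/5 + 9*t^2/25}; counting standard monomials gives mu = 6. Corank 2; j^3 = (5*s - 3*t)^3 is a perfect cube, so E-series; the 4-jet and mu = 6 give E_6.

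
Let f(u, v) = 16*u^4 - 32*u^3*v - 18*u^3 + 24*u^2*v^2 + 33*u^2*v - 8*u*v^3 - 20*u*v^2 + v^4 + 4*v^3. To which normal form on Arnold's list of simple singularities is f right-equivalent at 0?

D5

The Hessian of f at 0 is [[0, 0], [0, 0]] with rank 0, so corank 2. A Groebner basis of the Jacobian ideal J(f) in C{u,v} is {u*v^2 + 27*u*v/4 - 9*v^2/2, 81*u*v/8 + v^3 - 27*v^2/4, u^2 - 7*u*v/6 + v^2/3}; counting standard monomials gives mu = 5. Corank 2; j^3 = -(2*u - v)*(3*u - 2*v)^2 has shape L^2 M (L != M), so D-series; mu = 5 gives D_5.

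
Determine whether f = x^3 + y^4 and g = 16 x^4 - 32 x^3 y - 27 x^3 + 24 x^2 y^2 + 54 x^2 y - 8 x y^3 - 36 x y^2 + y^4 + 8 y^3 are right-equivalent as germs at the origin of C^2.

The Hessian of f at 0 has rank 0. Corank 2; j^3 = x^3 is a perfect cube, so E-series; the 4-jet and mu = 6 give E_6. The Hessian of g at 0 has rank 0. Corank 2; j^3 = -(3*x - 2*y)^3 is a perfect cube, so E-series; the 4-jet and mu = 6 give E_6. Both have type E_6, hence right-equivalent.

Yes.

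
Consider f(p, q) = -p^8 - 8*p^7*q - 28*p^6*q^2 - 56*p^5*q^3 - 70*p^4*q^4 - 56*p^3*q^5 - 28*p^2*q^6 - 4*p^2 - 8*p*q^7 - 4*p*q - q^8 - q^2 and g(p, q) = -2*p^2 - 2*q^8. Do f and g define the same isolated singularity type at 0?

The Hessian of f at 0 has rank 1. Corank 1: A-series; mu = 7 gives A_7. The Hessian of g at 0 has rank 1. Corank 1: A-series; mu = 7 gives A_7. Both have type A_7, hence right-equivalent.

Yes.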